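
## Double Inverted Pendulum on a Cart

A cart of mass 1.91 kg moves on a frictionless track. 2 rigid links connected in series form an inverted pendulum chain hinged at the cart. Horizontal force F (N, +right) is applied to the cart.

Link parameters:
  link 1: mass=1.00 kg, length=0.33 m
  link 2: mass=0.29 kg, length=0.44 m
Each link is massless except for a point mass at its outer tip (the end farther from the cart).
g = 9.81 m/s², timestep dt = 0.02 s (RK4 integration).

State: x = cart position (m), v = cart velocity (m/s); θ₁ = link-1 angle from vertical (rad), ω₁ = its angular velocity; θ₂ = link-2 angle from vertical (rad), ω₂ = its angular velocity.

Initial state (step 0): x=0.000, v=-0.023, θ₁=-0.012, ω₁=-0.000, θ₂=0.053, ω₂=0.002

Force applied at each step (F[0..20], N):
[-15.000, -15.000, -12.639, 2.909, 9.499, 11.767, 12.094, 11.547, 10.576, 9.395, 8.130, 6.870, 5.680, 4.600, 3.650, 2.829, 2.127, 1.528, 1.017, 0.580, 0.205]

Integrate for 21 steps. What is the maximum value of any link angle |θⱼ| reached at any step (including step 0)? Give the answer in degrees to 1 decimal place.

apply F[0]=-15.000 → step 1: x=-0.002, v=-0.179, θ₁=-0.007, ω₁=0.454, θ₂=0.053, ω₂=0.039
apply F[1]=-15.000 → step 2: x=-0.007, v=-0.336, θ₁=0.006, ω₁=0.920, θ₂=0.055, ω₂=0.070
apply F[2]=-12.639 → step 3: x=-0.015, v=-0.470, θ₁=0.029, ω₁=1.331, θ₂=0.056, ω₂=0.091
apply F[3]=+2.909 → step 4: x=-0.024, v=-0.445, θ₁=0.055, ω₁=1.277, θ₂=0.058, ω₂=0.099
apply F[4]=+9.499 → step 5: x=-0.032, v=-0.354, θ₁=0.078, ω₁=1.043, θ₂=0.060, ω₂=0.095
apply F[5]=+11.767 → step 6: x=-0.038, v=-0.243, θ₁=0.096, ω₁=0.763, θ₂=0.062, ω₂=0.079
apply F[6]=+12.094 → step 7: x=-0.042, v=-0.130, θ₁=0.108, ω₁=0.492, θ₂=0.063, ω₂=0.055
apply F[7]=+11.547 → step 8: x=-0.044, v=-0.025, θ₁=0.116, ω₁=0.251, θ₂=0.064, ω₂=0.026
apply F[8]=+10.576 → step 9: x=-0.043, v=0.070, θ₁=0.119, ω₁=0.046, θ₂=0.064, ω₂=-0.006
apply F[9]=+9.395 → step 10: x=-0.041, v=0.152, θ₁=0.118, ω₁=-0.121, θ₂=0.064, ω₂=-0.039
apply F[10]=+8.130 → step 11: x=-0.037, v=0.221, θ₁=0.114, ω₁=-0.250, θ₂=0.063, ω₂=-0.071
apply F[11]=+6.870 → step 12: x=-0.032, v=0.278, θ₁=0.108, ω₁=-0.347, θ₂=0.061, ω₂=-0.100
apply F[12]=+5.680 → step 13: x=-0.026, v=0.323, θ₁=0.101, ω₁=-0.414, θ₂=0.059, ω₂=-0.126
apply F[13]=+4.600 → step 14: x=-0.019, v=0.359, θ₁=0.092, ω₁=-0.456, θ₂=0.056, ω₂=-0.149
apply F[14]=+3.650 → step 15: x=-0.012, v=0.385, θ₁=0.083, ω₁=-0.479, θ₂=0.053, ω₂=-0.168
apply F[15]=+2.829 → step 16: x=-0.004, v=0.405, θ₁=0.073, ω₁=-0.486, θ₂=0.049, ω₂=-0.183
apply F[16]=+2.127 → step 17: x=0.004, v=0.418, θ₁=0.064, ω₁=-0.482, θ₂=0.045, ω₂=-0.195
apply F[17]=+1.528 → step 18: x=0.013, v=0.426, θ₁=0.054, ω₁=-0.470, θ₂=0.041, ω₂=-0.204
apply F[18]=+1.017 → step 19: x=0.021, v=0.430, θ₁=0.045, ω₁=-0.451, θ₂=0.037, ω₂=-0.210
apply F[19]=+0.580 → step 20: x=0.030, v=0.431, θ₁=0.036, ω₁=-0.429, θ₂=0.033, ω₂=-0.213
apply F[20]=+0.205 → step 21: x=0.038, v=0.429, θ₁=0.028, ω₁=-0.403, θ₂=0.029, ω₂=-0.213
Max |angle| over trajectory = 0.119 rad = 6.8°.

Answer: 6.8°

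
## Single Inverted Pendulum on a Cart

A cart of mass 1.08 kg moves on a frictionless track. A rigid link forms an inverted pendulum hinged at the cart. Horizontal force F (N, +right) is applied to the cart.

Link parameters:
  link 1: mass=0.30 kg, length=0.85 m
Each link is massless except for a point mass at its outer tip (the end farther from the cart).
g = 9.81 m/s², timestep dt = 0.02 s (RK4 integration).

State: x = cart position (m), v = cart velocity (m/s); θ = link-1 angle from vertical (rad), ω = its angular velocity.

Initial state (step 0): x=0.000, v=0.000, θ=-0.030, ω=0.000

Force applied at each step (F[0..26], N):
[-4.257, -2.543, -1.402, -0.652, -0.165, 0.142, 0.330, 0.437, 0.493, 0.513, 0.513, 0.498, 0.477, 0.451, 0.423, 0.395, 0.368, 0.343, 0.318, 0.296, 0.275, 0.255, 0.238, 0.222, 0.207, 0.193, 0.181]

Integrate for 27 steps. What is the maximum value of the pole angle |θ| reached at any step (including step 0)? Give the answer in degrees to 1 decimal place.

Answer: 1.7°

Derivation:
apply F[0]=-4.257 → step 1: x=-0.001, v=-0.077, θ=-0.029, ω=0.084
apply F[1]=-2.543 → step 2: x=-0.003, v=-0.123, θ=-0.027, ω=0.131
apply F[2]=-1.402 → step 3: x=-0.005, v=-0.147, θ=-0.024, ω=0.154
apply F[3]=-0.652 → step 4: x=-0.009, v=-0.158, θ=-0.021, ω=0.161
apply F[4]=-0.165 → step 5: x=-0.012, v=-0.160, θ=-0.018, ω=0.159
apply F[5]=+0.142 → step 6: x=-0.015, v=-0.157, θ=-0.015, ω=0.151
apply F[6]=+0.330 → step 7: x=-0.018, v=-0.150, θ=-0.012, ω=0.140
apply F[7]=+0.437 → step 8: x=-0.021, v=-0.141, θ=-0.009, ω=0.128
apply F[8]=+0.493 → step 9: x=-0.024, v=-0.132, θ=-0.007, ω=0.115
apply F[9]=+0.513 → step 10: x=-0.026, v=-0.122, θ=-0.005, ω=0.102
apply F[10]=+0.513 → step 11: x=-0.028, v=-0.112, θ=-0.003, ω=0.090
apply F[11]=+0.498 → step 12: x=-0.031, v=-0.103, θ=-0.001, ω=0.078
apply F[12]=+0.477 → step 13: x=-0.033, v=-0.094, θ=0.001, ω=0.068
apply F[13]=+0.451 → step 14: x=-0.034, v=-0.086, θ=0.002, ω=0.058
apply F[14]=+0.423 → step 15: x=-0.036, v=-0.078, θ=0.003, ω=0.050
apply F[15]=+0.395 → step 16: x=-0.037, v=-0.071, θ=0.004, ω=0.042
apply F[16]=+0.368 → step 17: x=-0.039, v=-0.064, θ=0.005, ω=0.036
apply F[17]=+0.343 → step 18: x=-0.040, v=-0.058, θ=0.005, ω=0.030
apply F[18]=+0.318 → step 19: x=-0.041, v=-0.053, θ=0.006, ω=0.024
apply F[19]=+0.296 → step 20: x=-0.042, v=-0.047, θ=0.006, ω=0.020
apply F[20]=+0.275 → step 21: x=-0.043, v=-0.043, θ=0.007, ω=0.015
apply F[21]=+0.255 → step 22: x=-0.044, v=-0.038, θ=0.007, ω=0.012
apply F[22]=+0.238 → step 23: x=-0.045, v=-0.034, θ=0.007, ω=0.009
apply F[23]=+0.222 → step 24: x=-0.045, v=-0.031, θ=0.007, ω=0.006
apply F[24]=+0.207 → step 25: x=-0.046, v=-0.027, θ=0.007, ω=0.004
apply F[25]=+0.193 → step 26: x=-0.046, v=-0.024, θ=0.007, ω=0.002
apply F[26]=+0.181 → step 27: x=-0.047, v=-0.021, θ=0.007, ω=-0.000
Max |angle| over trajectory = 0.030 rad = 1.7°.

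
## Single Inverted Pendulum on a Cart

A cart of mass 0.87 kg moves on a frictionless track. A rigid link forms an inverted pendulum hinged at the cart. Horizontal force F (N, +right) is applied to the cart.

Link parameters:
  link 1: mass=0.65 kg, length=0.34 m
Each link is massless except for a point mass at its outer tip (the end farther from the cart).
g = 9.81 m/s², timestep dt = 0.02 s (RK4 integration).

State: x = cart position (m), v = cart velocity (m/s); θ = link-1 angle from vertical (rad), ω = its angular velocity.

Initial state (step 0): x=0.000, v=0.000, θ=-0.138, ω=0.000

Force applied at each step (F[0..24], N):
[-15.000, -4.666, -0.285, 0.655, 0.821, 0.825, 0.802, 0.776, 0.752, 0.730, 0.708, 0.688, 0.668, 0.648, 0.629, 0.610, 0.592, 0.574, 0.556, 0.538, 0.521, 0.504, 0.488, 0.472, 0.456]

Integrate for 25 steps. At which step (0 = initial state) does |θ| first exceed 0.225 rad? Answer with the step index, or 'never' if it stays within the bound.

Answer: never

Derivation:
apply F[0]=-15.000 → step 1: x=-0.003, v=-0.321, θ=-0.129, ω=0.858
apply F[1]=-4.666 → step 2: x=-0.011, v=-0.410, θ=-0.110, ω=1.050
apply F[2]=-0.285 → step 3: x=-0.019, v=-0.403, θ=-0.090, ω=0.970
apply F[3]=+0.655 → step 4: x=-0.026, v=-0.377, θ=-0.072, ω=0.846
apply F[4]=+0.821 → step 5: x=-0.034, v=-0.349, θ=-0.056, ω=0.727
apply F[5]=+0.825 → step 6: x=-0.040, v=-0.323, θ=-0.043, ω=0.622
apply F[6]=+0.802 → step 7: x=-0.047, v=-0.299, θ=-0.031, ω=0.531
apply F[7]=+0.776 → step 8: x=-0.052, v=-0.277, θ=-0.022, ω=0.452
apply F[8]=+0.752 → step 9: x=-0.058, v=-0.257, θ=-0.013, ω=0.384
apply F[9]=+0.730 → step 10: x=-0.063, v=-0.239, θ=-0.006, ω=0.325
apply F[10]=+0.708 → step 11: x=-0.067, v=-0.222, θ=-0.000, ω=0.274
apply F[11]=+0.688 → step 12: x=-0.072, v=-0.207, θ=0.005, ω=0.230
apply F[12]=+0.668 → step 13: x=-0.076, v=-0.193, θ=0.009, ω=0.192
apply F[13]=+0.648 → step 14: x=-0.079, v=-0.179, θ=0.013, ω=0.159
apply F[14]=+0.629 → step 15: x=-0.083, v=-0.167, θ=0.015, ω=0.130
apply F[15]=+0.610 → step 16: x=-0.086, v=-0.155, θ=0.018, ω=0.106
apply F[16]=+0.592 → step 17: x=-0.089, v=-0.145, θ=0.020, ω=0.085
apply F[17]=+0.574 → step 18: x=-0.092, v=-0.134, θ=0.021, ω=0.067
apply F[18]=+0.556 → step 19: x=-0.094, v=-0.125, θ=0.022, ω=0.051
apply F[19]=+0.538 → step 20: x=-0.097, v=-0.116, θ=0.023, ω=0.038
apply F[20]=+0.521 → step 21: x=-0.099, v=-0.107, θ=0.024, ω=0.026
apply F[21]=+0.504 → step 22: x=-0.101, v=-0.099, θ=0.024, ω=0.016
apply F[22]=+0.488 → step 23: x=-0.103, v=-0.092, θ=0.025, ω=0.008
apply F[23]=+0.472 → step 24: x=-0.105, v=-0.084, θ=0.025, ω=0.001
apply F[24]=+0.456 → step 25: x=-0.106, v=-0.077, θ=0.025, ω=-0.005
max |θ| = 0.138 ≤ 0.225 over all 26 states.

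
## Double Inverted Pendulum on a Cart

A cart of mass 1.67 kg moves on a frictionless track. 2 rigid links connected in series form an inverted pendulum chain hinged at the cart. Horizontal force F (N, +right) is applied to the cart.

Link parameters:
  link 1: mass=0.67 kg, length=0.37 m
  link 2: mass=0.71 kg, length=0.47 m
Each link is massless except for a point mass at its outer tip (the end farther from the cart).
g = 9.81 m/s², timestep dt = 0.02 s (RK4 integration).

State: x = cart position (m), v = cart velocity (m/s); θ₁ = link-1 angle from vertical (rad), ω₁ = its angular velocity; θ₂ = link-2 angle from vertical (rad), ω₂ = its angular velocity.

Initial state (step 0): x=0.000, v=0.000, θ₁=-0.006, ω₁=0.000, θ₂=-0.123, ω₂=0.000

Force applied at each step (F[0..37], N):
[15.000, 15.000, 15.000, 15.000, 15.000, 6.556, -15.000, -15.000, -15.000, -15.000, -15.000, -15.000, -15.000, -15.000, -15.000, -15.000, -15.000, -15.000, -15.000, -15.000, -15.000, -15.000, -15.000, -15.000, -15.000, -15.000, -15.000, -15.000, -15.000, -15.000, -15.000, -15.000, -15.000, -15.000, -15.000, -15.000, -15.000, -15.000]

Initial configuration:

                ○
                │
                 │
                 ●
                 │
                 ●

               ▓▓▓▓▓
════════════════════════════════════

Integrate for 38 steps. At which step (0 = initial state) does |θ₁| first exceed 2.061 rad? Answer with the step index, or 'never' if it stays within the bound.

Answer: 32

Derivation:
apply F[0]=+15.000 → step 1: x=0.002, v=0.181, θ₁=-0.010, ω₁=-0.430, θ₂=-0.124, ω₂=-0.097
apply F[1]=+15.000 → step 2: x=0.007, v=0.363, θ₁=-0.023, ω₁=-0.872, θ₂=-0.127, ω₂=-0.187
apply F[2]=+15.000 → step 3: x=0.016, v=0.548, θ₁=-0.045, ω₁=-1.340, θ₂=-0.131, ω₂=-0.261
apply F[3]=+15.000 → step 4: x=0.029, v=0.735, θ₁=-0.077, ω₁=-1.844, θ₂=-0.137, ω₂=-0.315
apply F[4]=+15.000 → step 5: x=0.046, v=0.926, θ₁=-0.119, ω₁=-2.391, θ₂=-0.144, ω₂=-0.342
apply F[5]=+6.556 → step 6: x=0.065, v=1.020, θ₁=-0.170, ω₁=-2.718, θ₂=-0.151, ω₂=-0.344
apply F[6]=-15.000 → step 7: x=0.084, v=0.869, θ₁=-0.222, ω₁=-2.440, θ₂=-0.157, ω₂=-0.312
apply F[7]=-15.000 → step 8: x=0.100, v=0.726, θ₁=-0.269, ω₁=-2.239, θ₂=-0.163, ω₂=-0.243
apply F[8]=-15.000 → step 9: x=0.113, v=0.591, θ₁=-0.312, ω₁=-2.108, θ₂=-0.167, ω₂=-0.140
apply F[9]=-15.000 → step 10: x=0.124, v=0.462, θ₁=-0.353, ω₁=-2.041, θ₂=-0.168, ω₂=-0.003
apply F[10]=-15.000 → step 11: x=0.132, v=0.340, θ₁=-0.394, ω₁=-2.034, θ₂=-0.167, ω₂=0.166
apply F[11]=-15.000 → step 12: x=0.137, v=0.221, θ₁=-0.435, ω₁=-2.080, θ₂=-0.161, ω₂=0.365
apply F[12]=-15.000 → step 13: x=0.141, v=0.106, θ₁=-0.477, ω₁=-2.174, θ₂=-0.152, ω₂=0.592
apply F[13]=-15.000 → step 14: x=0.142, v=-0.008, θ₁=-0.522, ω₁=-2.310, θ₂=-0.138, ω₂=0.845
apply F[14]=-15.000 → step 15: x=0.140, v=-0.122, θ₁=-0.570, ω₁=-2.480, θ₂=-0.118, ω₂=1.117
apply F[15]=-15.000 → step 16: x=0.137, v=-0.238, θ₁=-0.622, ω₁=-2.674, θ₂=-0.093, ω₂=1.402
apply F[16]=-15.000 → step 17: x=0.131, v=-0.356, θ₁=-0.677, ω₁=-2.883, θ₂=-0.062, ω₂=1.693
apply F[17]=-15.000 → step 18: x=0.122, v=-0.478, θ₁=-0.737, ω₁=-3.096, θ₂=-0.025, ω₂=1.981
apply F[18]=-15.000 → step 19: x=0.112, v=-0.605, θ₁=-0.801, ω₁=-3.308, θ₂=0.017, ω₂=2.258
apply F[19]=-15.000 → step 20: x=0.098, v=-0.738, θ₁=-0.869, ω₁=-3.513, θ₂=0.065, ω₂=2.518
apply F[20]=-15.000 → step 21: x=0.082, v=-0.875, θ₁=-0.941, ω₁=-3.710, θ₂=0.118, ω₂=2.758
apply F[21]=-15.000 → step 22: x=0.063, v=-1.017, θ₁=-1.018, ω₁=-3.900, θ₂=0.175, ω₂=2.977
apply F[22]=-15.000 → step 23: x=0.041, v=-1.163, θ₁=-1.097, ω₁=-4.089, θ₂=0.237, ω₂=3.172
apply F[23]=-15.000 → step 24: x=0.017, v=-1.313, θ₁=-1.181, ω₁=-4.283, θ₂=0.302, ω₂=3.343
apply F[24]=-15.000 → step 25: x=-0.011, v=-1.466, θ₁=-1.269, ω₁=-4.489, θ₂=0.370, ω₂=3.488
apply F[25]=-15.000 → step 26: x=-0.042, v=-1.624, θ₁=-1.361, ω₁=-4.720, θ₂=0.441, ω₂=3.605
apply F[26]=-15.000 → step 27: x=-0.076, v=-1.788, θ₁=-1.458, ω₁=-4.990, θ₂=0.514, ω₂=3.688
apply F[27]=-15.000 → step 28: x=-0.114, v=-1.959, θ₁=-1.561, ω₁=-5.321, θ₂=0.589, ω₂=3.726
apply F[28]=-15.000 → step 29: x=-0.155, v=-2.144, θ₁=-1.671, ω₁=-5.739, θ₂=0.663, ω₂=3.708
apply F[29]=-15.000 → step 30: x=-0.200, v=-2.349, θ₁=-1.791, ω₁=-6.281, θ₂=0.736, ω₂=3.619
apply F[30]=-15.000 → step 31: x=-0.249, v=-2.590, θ₁=-1.924, ω₁=-6.985, θ₂=0.807, ω₂=3.457
apply F[31]=-15.000 → step 32: x=-0.304, v=-2.885, θ₁=-2.072, ω₁=-7.875, θ₂=0.874, ω₂=3.262
apply F[32]=-15.000 → step 33: x=-0.365, v=-3.251, θ₁=-2.240, ω₁=-8.908, θ₂=0.938, ω₂=3.178
apply F[33]=-15.000 → step 34: x=-0.434, v=-3.679, θ₁=-2.428, ω₁=-9.917, θ₂=1.004, ω₂=3.485
apply F[34]=-15.000 → step 35: x=-0.512, v=-4.110, θ₁=-2.635, ω₁=-10.684, θ₂=1.082, ω₂=4.462
apply F[35]=-15.000 → step 36: x=-0.598, v=-4.470, θ₁=-2.854, ω₁=-11.239, θ₂=1.187, ω₂=6.109
apply F[36]=-15.000 → step 37: x=-0.690, v=-4.730, θ₁=-3.085, ω₁=-11.963, θ₂=1.330, ω₂=8.275
apply F[37]=-15.000 → step 38: x=-0.786, v=-4.869, θ₁=-3.337, ω₁=-13.383, θ₂=1.523, ω₂=11.146
|θ₁| = 2.072 > 2.061 first at step 32.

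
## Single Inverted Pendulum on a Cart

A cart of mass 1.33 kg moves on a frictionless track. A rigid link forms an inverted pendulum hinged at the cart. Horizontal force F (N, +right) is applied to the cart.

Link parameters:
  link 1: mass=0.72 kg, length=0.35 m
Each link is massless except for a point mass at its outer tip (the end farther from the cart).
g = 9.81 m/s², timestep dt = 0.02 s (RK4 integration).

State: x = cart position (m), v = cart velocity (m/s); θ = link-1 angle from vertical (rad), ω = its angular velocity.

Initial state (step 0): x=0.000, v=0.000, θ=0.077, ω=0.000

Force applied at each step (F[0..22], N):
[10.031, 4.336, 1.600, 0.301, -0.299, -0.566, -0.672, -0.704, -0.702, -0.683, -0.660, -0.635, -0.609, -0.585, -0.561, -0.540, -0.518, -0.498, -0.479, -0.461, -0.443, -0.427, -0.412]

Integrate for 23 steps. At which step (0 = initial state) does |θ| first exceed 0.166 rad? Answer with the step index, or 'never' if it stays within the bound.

Answer: never

Derivation:
apply F[0]=+10.031 → step 1: x=0.001, v=0.142, θ=0.073, ω=-0.363
apply F[1]=+4.336 → step 2: x=0.005, v=0.200, θ=0.065, ω=-0.489
apply F[2]=+1.600 → step 3: x=0.009, v=0.218, θ=0.055, ω=-0.506
apply F[3]=+0.301 → step 4: x=0.013, v=0.217, θ=0.045, ω=-0.476
apply F[4]=-0.299 → step 5: x=0.018, v=0.208, θ=0.036, ω=-0.428
apply F[5]=-0.566 → step 6: x=0.022, v=0.197, θ=0.028, ω=-0.376
apply F[6]=-0.672 → step 7: x=0.025, v=0.184, θ=0.021, ω=-0.326
apply F[7]=-0.704 → step 8: x=0.029, v=0.171, θ=0.015, ω=-0.281
apply F[8]=-0.702 → step 9: x=0.032, v=0.159, θ=0.010, ω=-0.240
apply F[9]=-0.683 → step 10: x=0.035, v=0.148, θ=0.005, ω=-0.204
apply F[10]=-0.660 → step 11: x=0.038, v=0.138, θ=0.002, ω=-0.173
apply F[11]=-0.635 → step 12: x=0.041, v=0.129, θ=-0.002, ω=-0.146
apply F[12]=-0.609 → step 13: x=0.043, v=0.120, θ=-0.004, ω=-0.122
apply F[13]=-0.585 → step 14: x=0.046, v=0.112, θ=-0.007, ω=-0.102
apply F[14]=-0.561 → step 15: x=0.048, v=0.104, θ=-0.008, ω=-0.084
apply F[15]=-0.540 → step 16: x=0.050, v=0.097, θ=-0.010, ω=-0.069
apply F[16]=-0.518 → step 17: x=0.052, v=0.090, θ=-0.011, ω=-0.055
apply F[17]=-0.498 → step 18: x=0.054, v=0.084, θ=-0.012, ω=-0.044
apply F[18]=-0.479 → step 19: x=0.055, v=0.078, θ=-0.013, ω=-0.034
apply F[19]=-0.461 → step 20: x=0.057, v=0.072, θ=-0.013, ω=-0.026
apply F[20]=-0.443 → step 21: x=0.058, v=0.067, θ=-0.014, ω=-0.019
apply F[21]=-0.427 → step 22: x=0.059, v=0.062, θ=-0.014, ω=-0.013
apply F[22]=-0.412 → step 23: x=0.061, v=0.058, θ=-0.014, ω=-0.007
max |θ| = 0.077 ≤ 0.166 over all 24 states.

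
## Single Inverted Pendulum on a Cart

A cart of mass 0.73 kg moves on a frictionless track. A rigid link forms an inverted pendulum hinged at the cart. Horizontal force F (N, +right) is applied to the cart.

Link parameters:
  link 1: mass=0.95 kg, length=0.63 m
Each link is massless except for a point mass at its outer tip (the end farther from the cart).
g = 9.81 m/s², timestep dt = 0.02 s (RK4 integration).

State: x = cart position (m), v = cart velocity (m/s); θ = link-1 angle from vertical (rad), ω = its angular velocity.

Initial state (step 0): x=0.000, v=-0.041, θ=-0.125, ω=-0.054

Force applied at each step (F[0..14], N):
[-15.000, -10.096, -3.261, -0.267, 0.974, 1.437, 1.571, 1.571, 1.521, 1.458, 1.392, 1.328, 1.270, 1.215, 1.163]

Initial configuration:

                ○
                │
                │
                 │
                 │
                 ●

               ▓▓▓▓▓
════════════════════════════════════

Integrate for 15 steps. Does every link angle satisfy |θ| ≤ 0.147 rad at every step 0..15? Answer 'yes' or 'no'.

apply F[0]=-15.000 → step 1: x=-0.005, v=-0.413, θ=-0.121, ω=0.494
apply F[1]=-10.096 → step 2: x=-0.015, v=-0.658, θ=-0.107, ω=0.844
apply F[2]=-3.261 → step 3: x=-0.029, v=-0.723, θ=-0.090, ω=0.916
apply F[3]=-0.267 → step 4: x=-0.043, v=-0.710, θ=-0.072, ω=0.871
apply F[4]=+0.974 → step 5: x=-0.057, v=-0.669, θ=-0.055, ω=0.785
apply F[5]=+1.437 → step 6: x=-0.070, v=-0.618, θ=-0.041, ω=0.690
apply F[6]=+1.571 → step 7: x=-0.082, v=-0.566, θ=-0.028, ω=0.598
apply F[7]=+1.571 → step 8: x=-0.093, v=-0.518, θ=-0.017, ω=0.514
apply F[8]=+1.521 → step 9: x=-0.103, v=-0.473, θ=-0.007, ω=0.439
apply F[9]=+1.458 → step 10: x=-0.112, v=-0.432, θ=0.001, ω=0.374
apply F[10]=+1.392 → step 11: x=-0.120, v=-0.395, θ=0.008, ω=0.317
apply F[11]=+1.328 → step 12: x=-0.127, v=-0.362, θ=0.014, ω=0.267
apply F[12]=+1.270 → step 13: x=-0.134, v=-0.331, θ=0.019, ω=0.223
apply F[13]=+1.215 → step 14: x=-0.141, v=-0.303, θ=0.023, ω=0.185
apply F[14]=+1.163 → step 15: x=-0.147, v=-0.278, θ=0.026, ω=0.152
Max |angle| over trajectory = 0.125 rad; bound = 0.147 → within bound.

Answer: yes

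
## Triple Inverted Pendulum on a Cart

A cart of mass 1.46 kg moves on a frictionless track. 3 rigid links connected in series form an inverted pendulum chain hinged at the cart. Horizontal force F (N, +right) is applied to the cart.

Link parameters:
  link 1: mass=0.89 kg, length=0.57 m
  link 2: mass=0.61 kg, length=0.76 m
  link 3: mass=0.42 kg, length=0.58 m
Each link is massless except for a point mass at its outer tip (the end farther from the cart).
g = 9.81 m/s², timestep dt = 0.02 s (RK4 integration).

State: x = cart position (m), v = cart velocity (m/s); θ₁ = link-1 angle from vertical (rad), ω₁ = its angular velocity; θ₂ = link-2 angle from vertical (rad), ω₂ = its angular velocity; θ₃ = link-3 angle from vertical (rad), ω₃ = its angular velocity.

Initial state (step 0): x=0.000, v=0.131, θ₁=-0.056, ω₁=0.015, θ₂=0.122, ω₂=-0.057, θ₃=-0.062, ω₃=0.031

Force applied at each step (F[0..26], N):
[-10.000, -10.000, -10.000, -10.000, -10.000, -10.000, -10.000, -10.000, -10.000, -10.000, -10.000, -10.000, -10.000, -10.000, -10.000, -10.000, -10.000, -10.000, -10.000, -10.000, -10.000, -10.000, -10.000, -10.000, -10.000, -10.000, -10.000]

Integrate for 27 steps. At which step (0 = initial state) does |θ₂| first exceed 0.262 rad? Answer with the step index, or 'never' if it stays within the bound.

Answer: 12

Derivation:
apply F[0]=-10.000 → step 1: x=0.001, v=0.008, θ₁=-0.054, ω₁=0.144, θ₂=0.122, ω₂=0.070, θ₃=-0.062, ω₃=-0.069
apply F[1]=-10.000 → step 2: x=0.000, v=-0.116, θ₁=-0.050, ω₁=0.276, θ₂=0.125, ω₂=0.197, θ₃=-0.065, ω₃=-0.170
apply F[2]=-10.000 → step 3: x=-0.003, v=-0.241, θ₁=-0.043, ω₁=0.414, θ₂=0.130, ω₂=0.322, θ₃=-0.069, ω₃=-0.274
apply F[3]=-10.000 → step 4: x=-0.009, v=-0.368, θ₁=-0.034, ω₁=0.561, θ₂=0.138, ω₂=0.447, θ₃=-0.076, ω₃=-0.382
apply F[4]=-10.000 → step 5: x=-0.018, v=-0.499, θ₁=-0.021, ω₁=0.720, θ₂=0.148, ω₂=0.569, θ₃=-0.085, ω₃=-0.495
apply F[5]=-10.000 → step 6: x=-0.029, v=-0.633, θ₁=-0.005, ω₁=0.893, θ₂=0.160, ω₂=0.687, θ₃=-0.096, ω₃=-0.613
apply F[6]=-10.000 → step 7: x=-0.043, v=-0.771, θ₁=0.015, ω₁=1.085, θ₂=0.175, ω₂=0.802, θ₃=-0.109, ω₃=-0.736
apply F[7]=-10.000 → step 8: x=-0.060, v=-0.913, θ₁=0.039, ω₁=1.297, θ₂=0.192, ω₂=0.909, θ₃=-0.125, ω₃=-0.863
apply F[8]=-10.000 → step 9: x=-0.080, v=-1.060, θ₁=0.067, ω₁=1.533, θ₂=0.212, ω₂=1.007, θ₃=-0.144, ω₃=-0.990
apply F[9]=-10.000 → step 10: x=-0.103, v=-1.211, θ₁=0.100, ω₁=1.794, θ₂=0.233, ω₂=1.091, θ₃=-0.165, ω₃=-1.113
apply F[10]=-10.000 → step 11: x=-0.128, v=-1.366, θ₁=0.139, ω₁=2.080, θ₂=0.255, ω₂=1.159, θ₃=-0.188, ω₃=-1.225
apply F[11]=-10.000 → step 12: x=-0.157, v=-1.522, θ₁=0.184, ω₁=2.389, θ₂=0.279, ω₂=1.208, θ₃=-0.214, ω₃=-1.319
apply F[12]=-10.000 → step 13: x=-0.189, v=-1.676, θ₁=0.235, ω₁=2.718, θ₂=0.303, ω₂=1.236, θ₃=-0.241, ω₃=-1.386
apply F[13]=-10.000 → step 14: x=-0.224, v=-1.826, θ₁=0.292, ω₁=3.058, θ₂=0.328, ω₂=1.243, θ₃=-0.269, ω₃=-1.418
apply F[14]=-10.000 → step 15: x=-0.262, v=-1.965, θ₁=0.357, ω₁=3.400, θ₂=0.353, ω₂=1.234, θ₃=-0.297, ω₃=-1.406
apply F[15]=-10.000 → step 16: x=-0.303, v=-2.090, θ₁=0.428, ω₁=3.732, θ₂=0.377, ω₂=1.214, θ₃=-0.325, ω₃=-1.346
apply F[16]=-10.000 → step 17: x=-0.346, v=-2.197, θ₁=0.506, ω₁=4.046, θ₂=0.402, ω₂=1.193, θ₃=-0.351, ω₃=-1.238
apply F[17]=-10.000 → step 18: x=-0.390, v=-2.282, θ₁=0.590, ω₁=4.332, θ₂=0.425, ω₂=1.182, θ₃=-0.374, ω₃=-1.085
apply F[18]=-10.000 → step 19: x=-0.437, v=-2.344, θ₁=0.679, ω₁=4.587, θ₂=0.449, ω₂=1.191, θ₃=-0.394, ω₃=-0.892
apply F[19]=-10.000 → step 20: x=-0.484, v=-2.382, θ₁=0.773, ω₁=4.811, θ₂=0.473, ω₂=1.227, θ₃=-0.409, ω₃=-0.667
apply F[20]=-10.000 → step 21: x=-0.532, v=-2.398, θ₁=0.872, ω₁=5.009, θ₂=0.498, ω₂=1.296, θ₃=-0.420, ω₃=-0.418
apply F[21]=-10.000 → step 22: x=-0.580, v=-2.392, θ₁=0.973, ω₁=5.184, θ₂=0.525, ω₂=1.400, θ₃=-0.426, ω₃=-0.151
apply F[22]=-10.000 → step 23: x=-0.627, v=-2.366, θ₁=1.079, ω₁=5.344, θ₂=0.554, ω₂=1.543, θ₃=-0.426, ω₃=0.131
apply F[23]=-10.000 → step 24: x=-0.674, v=-2.321, θ₁=1.187, ω₁=5.491, θ₂=0.587, ω₂=1.723, θ₃=-0.421, ω₃=0.426
apply F[24]=-10.000 → step 25: x=-0.720, v=-2.259, θ₁=1.298, ω₁=5.632, θ₂=0.624, ω₂=1.942, θ₃=-0.409, ω₃=0.734
apply F[25]=-10.000 → step 26: x=-0.765, v=-2.179, θ₁=1.412, ω₁=5.769, θ₂=0.665, ω₂=2.200, θ₃=-0.391, ω₃=1.056
apply F[26]=-10.000 → step 27: x=-0.807, v=-2.084, θ₁=1.529, ω₁=5.904, θ₂=0.712, ω₂=2.496, θ₃=-0.367, ω₃=1.397
|θ₂| = 0.279 > 0.262 first at step 12.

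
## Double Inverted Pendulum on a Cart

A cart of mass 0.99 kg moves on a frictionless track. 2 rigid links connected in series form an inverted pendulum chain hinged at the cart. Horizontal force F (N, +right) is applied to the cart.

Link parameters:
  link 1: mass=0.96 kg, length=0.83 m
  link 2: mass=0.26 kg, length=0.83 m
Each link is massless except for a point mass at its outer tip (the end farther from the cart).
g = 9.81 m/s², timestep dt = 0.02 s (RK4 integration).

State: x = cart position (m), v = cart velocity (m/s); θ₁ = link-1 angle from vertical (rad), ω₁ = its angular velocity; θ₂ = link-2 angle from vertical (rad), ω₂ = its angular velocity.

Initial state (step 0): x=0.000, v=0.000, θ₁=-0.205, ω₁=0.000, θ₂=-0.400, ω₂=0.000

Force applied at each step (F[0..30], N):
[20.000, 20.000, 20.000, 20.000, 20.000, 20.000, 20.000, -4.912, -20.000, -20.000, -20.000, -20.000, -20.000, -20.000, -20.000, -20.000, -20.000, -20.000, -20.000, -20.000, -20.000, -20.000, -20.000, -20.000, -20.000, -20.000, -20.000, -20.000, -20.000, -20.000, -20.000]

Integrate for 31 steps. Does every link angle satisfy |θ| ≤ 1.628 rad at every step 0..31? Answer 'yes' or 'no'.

Answer: no

Derivation:
apply F[0]=+20.000 → step 1: x=0.004, v=0.430, θ₁=-0.210, ω₁=-0.549, θ₂=-0.400, ω₂=-0.030
apply F[1]=+20.000 → step 2: x=0.017, v=0.857, θ₁=-0.227, ω₁=-1.097, θ₂=-0.401, ω₂=-0.054
apply F[2]=+20.000 → step 3: x=0.039, v=1.278, θ₁=-0.254, ω₁=-1.643, θ₂=-0.402, ω₂=-0.069
apply F[3]=+20.000 → step 4: x=0.068, v=1.687, θ₁=-0.293, ω₁=-2.181, θ₂=-0.404, ω₂=-0.072
apply F[4]=+20.000 → step 5: x=0.106, v=2.078, θ₁=-0.342, ω₁=-2.703, θ₂=-0.405, ω₂=-0.068
apply F[5]=+20.000 → step 6: x=0.151, v=2.440, θ₁=-0.401, ω₁=-3.196, θ₂=-0.407, ω₂=-0.063
apply F[6]=+20.000 → step 7: x=0.203, v=2.765, θ₁=-0.469, ω₁=-3.649, θ₂=-0.408, ω₂=-0.070
apply F[7]=-4.912 → step 8: x=0.258, v=2.664, θ₁=-0.542, ω₁=-3.658, θ₂=-0.409, ω₂=-0.070
apply F[8]=-20.000 → step 9: x=0.308, v=2.346, θ₁=-0.613, ω₁=-3.472, θ₂=-0.410, ω₂=-0.038
apply F[9]=-20.000 → step 10: x=0.352, v=2.048, θ₁=-0.681, ω₁=-3.339, θ₂=-0.411, ω₂=0.014
apply F[10]=-20.000 → step 11: x=0.390, v=1.765, θ₁=-0.747, ω₁=-3.250, θ₂=-0.410, ω₂=0.082
apply F[11]=-20.000 → step 12: x=0.422, v=1.493, θ₁=-0.812, ω₁=-3.200, θ₂=-0.407, ω₂=0.167
apply F[12]=-20.000 → step 13: x=0.449, v=1.228, θ₁=-0.875, ω₁=-3.184, θ₂=-0.403, ω₂=0.265
apply F[13]=-20.000 → step 14: x=0.471, v=0.968, θ₁=-0.939, ω₁=-3.197, θ₂=-0.397, ω₂=0.375
apply F[14]=-20.000 → step 15: x=0.488, v=0.708, θ₁=-1.003, ω₁=-3.236, θ₂=-0.388, ω₂=0.494
apply F[15]=-20.000 → step 16: x=0.500, v=0.446, θ₁=-1.069, ω₁=-3.299, θ₂=-0.377, ω₂=0.619
apply F[16]=-20.000 → step 17: x=0.506, v=0.179, θ₁=-1.136, ω₁=-3.383, θ₂=-0.363, ω₂=0.746
apply F[17]=-20.000 → step 18: x=0.507, v=-0.095, θ₁=-1.204, ω₁=-3.489, θ₂=-0.347, ω₂=0.874
apply F[18]=-20.000 → step 19: x=0.502, v=-0.378, θ₁=-1.275, ω₁=-3.615, θ₂=-0.328, ω₂=0.998
apply F[19]=-20.000 → step 20: x=0.492, v=-0.674, θ₁=-1.349, ω₁=-3.762, θ₂=-0.307, ω₂=1.115
apply F[20]=-20.000 → step 21: x=0.475, v=-0.985, θ₁=-1.426, ω₁=-3.931, θ₂=-0.284, ω₂=1.220
apply F[21]=-20.000 → step 22: x=0.452, v=-1.313, θ₁=-1.506, ω₁=-4.125, θ₂=-0.258, ω₂=1.307
apply F[22]=-20.000 → step 23: x=0.422, v=-1.663, θ₁=-1.591, ω₁=-4.348, θ₂=-0.231, ω₂=1.372
apply F[23]=-20.000 → step 24: x=0.385, v=-2.039, θ₁=-1.681, ω₁=-4.607, θ₂=-0.204, ω₂=1.407
apply F[24]=-20.000 → step 25: x=0.341, v=-2.447, θ₁=-1.776, ω₁=-4.909, θ₂=-0.175, ω₂=1.402
apply F[25]=-20.000 → step 26: x=0.287, v=-2.894, θ₁=-1.877, ω₁=-5.267, θ₂=-0.148, ω₂=1.347
apply F[26]=-20.000 → step 27: x=0.224, v=-3.390, θ₁=-1.987, ω₁=-5.698, θ₂=-0.122, ω₂=1.227
apply F[27]=-20.000 → step 28: x=0.151, v=-3.952, θ₁=-2.106, ω₁=-6.229, θ₂=-0.099, ω₂=1.021
apply F[28]=-20.000 → step 29: x=0.066, v=-4.599, θ₁=-2.237, ω₁=-6.895, θ₂=-0.082, ω₂=0.702
apply F[29]=-20.000 → step 30: x=-0.034, v=-5.358, θ₁=-2.383, ω₁=-7.747, θ₂=-0.072, ω₂=0.232
apply F[30]=-20.000 → step 31: x=-0.149, v=-6.258, θ₁=-2.548, ω₁=-8.845, θ₂=-0.074, ω₂=-0.439
Max |angle| over trajectory = 2.548 rad; bound = 1.628 → exceeded.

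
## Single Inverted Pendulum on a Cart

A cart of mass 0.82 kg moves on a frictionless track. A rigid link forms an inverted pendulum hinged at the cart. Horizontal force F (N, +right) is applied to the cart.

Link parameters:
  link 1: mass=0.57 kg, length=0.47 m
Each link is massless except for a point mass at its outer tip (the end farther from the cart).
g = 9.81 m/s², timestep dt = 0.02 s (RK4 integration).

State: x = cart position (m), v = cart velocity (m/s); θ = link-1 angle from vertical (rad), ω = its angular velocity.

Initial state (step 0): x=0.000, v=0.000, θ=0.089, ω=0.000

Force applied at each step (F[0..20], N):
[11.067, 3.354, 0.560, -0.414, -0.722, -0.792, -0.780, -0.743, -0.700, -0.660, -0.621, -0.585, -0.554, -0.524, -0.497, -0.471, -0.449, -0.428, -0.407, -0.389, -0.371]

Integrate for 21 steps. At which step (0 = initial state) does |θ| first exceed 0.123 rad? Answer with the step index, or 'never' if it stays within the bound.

apply F[0]=+11.067 → step 1: x=0.003, v=0.257, θ=0.084, ω=-0.508
apply F[1]=+3.354 → step 2: x=0.008, v=0.328, θ=0.073, ω=-0.626
apply F[2]=+0.560 → step 3: x=0.015, v=0.333, θ=0.060, ω=-0.608
apply F[3]=-0.414 → step 4: x=0.021, v=0.315, θ=0.049, ω=-0.549
apply F[4]=-0.722 → step 5: x=0.028, v=0.292, θ=0.038, ω=-0.481
apply F[5]=-0.792 → step 6: x=0.033, v=0.268, θ=0.029, ω=-0.416
apply F[6]=-0.780 → step 7: x=0.038, v=0.245, θ=0.022, ω=-0.357
apply F[7]=-0.743 → step 8: x=0.043, v=0.225, θ=0.015, ω=-0.306
apply F[8]=-0.700 → step 9: x=0.047, v=0.206, θ=0.009, ω=-0.261
apply F[9]=-0.660 → step 10: x=0.051, v=0.189, θ=0.005, ω=-0.222
apply F[10]=-0.621 → step 11: x=0.055, v=0.174, θ=0.001, ω=-0.188
apply F[11]=-0.585 → step 12: x=0.058, v=0.159, θ=-0.003, ω=-0.158
apply F[12]=-0.554 → step 13: x=0.061, v=0.147, θ=-0.006, ω=-0.132
apply F[13]=-0.524 → step 14: x=0.064, v=0.135, θ=-0.008, ω=-0.110
apply F[14]=-0.497 → step 15: x=0.067, v=0.124, θ=-0.010, ω=-0.091
apply F[15]=-0.471 → step 16: x=0.069, v=0.114, θ=-0.012, ω=-0.074
apply F[16]=-0.449 → step 17: x=0.071, v=0.105, θ=-0.013, ω=-0.060
apply F[17]=-0.428 → step 18: x=0.073, v=0.096, θ=-0.014, ω=-0.047
apply F[18]=-0.407 → step 19: x=0.075, v=0.088, θ=-0.015, ω=-0.037
apply F[19]=-0.389 → step 20: x=0.077, v=0.081, θ=-0.016, ω=-0.028
apply F[20]=-0.371 → step 21: x=0.078, v=0.074, θ=-0.016, ω=-0.020
max |θ| = 0.089 ≤ 0.123 over all 22 states.

Answer: never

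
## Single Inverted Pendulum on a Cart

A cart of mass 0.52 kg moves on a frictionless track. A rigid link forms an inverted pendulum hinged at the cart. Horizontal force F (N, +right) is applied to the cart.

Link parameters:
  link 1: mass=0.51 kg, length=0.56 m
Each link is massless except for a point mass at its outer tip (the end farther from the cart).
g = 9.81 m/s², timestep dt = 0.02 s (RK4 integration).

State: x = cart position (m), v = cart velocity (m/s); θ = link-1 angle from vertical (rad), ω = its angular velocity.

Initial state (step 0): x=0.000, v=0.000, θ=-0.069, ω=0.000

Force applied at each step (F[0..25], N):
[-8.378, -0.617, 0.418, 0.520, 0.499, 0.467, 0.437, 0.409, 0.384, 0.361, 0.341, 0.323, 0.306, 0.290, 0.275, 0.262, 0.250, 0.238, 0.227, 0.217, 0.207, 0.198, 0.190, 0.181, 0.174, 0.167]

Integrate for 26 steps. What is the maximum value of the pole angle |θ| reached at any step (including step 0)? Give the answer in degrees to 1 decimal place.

Answer: 4.0°

Derivation:
apply F[0]=-8.378 → step 1: x=-0.003, v=-0.308, θ=-0.064, ω=0.525
apply F[1]=-0.617 → step 2: x=-0.009, v=-0.321, θ=-0.053, ω=0.527
apply F[2]=+0.418 → step 3: x=-0.016, v=-0.296, θ=-0.043, ω=0.466
apply F[3]=+0.520 → step 4: x=-0.021, v=-0.268, θ=-0.035, ω=0.403
apply F[4]=+0.499 → step 5: x=-0.026, v=-0.243, θ=-0.027, ω=0.348
apply F[5]=+0.467 → step 6: x=-0.031, v=-0.221, θ=-0.021, ω=0.299
apply F[6]=+0.437 → step 7: x=-0.035, v=-0.200, θ=-0.015, ω=0.257
apply F[7]=+0.409 → step 8: x=-0.039, v=-0.182, θ=-0.010, ω=0.220
apply F[8]=+0.384 → step 9: x=-0.042, v=-0.166, θ=-0.006, ω=0.188
apply F[9]=+0.361 → step 10: x=-0.046, v=-0.151, θ=-0.003, ω=0.160
apply F[10]=+0.341 → step 11: x=-0.048, v=-0.138, θ=0.000, ω=0.136
apply F[11]=+0.323 → step 12: x=-0.051, v=-0.126, θ=0.003, ω=0.114
apply F[12]=+0.306 → step 13: x=-0.054, v=-0.115, θ=0.005, ω=0.096
apply F[13]=+0.290 → step 14: x=-0.056, v=-0.104, θ=0.006, ω=0.080
apply F[14]=+0.275 → step 15: x=-0.058, v=-0.095, θ=0.008, ω=0.066
apply F[15]=+0.262 → step 16: x=-0.060, v=-0.087, θ=0.009, ω=0.054
apply F[16]=+0.250 → step 17: x=-0.061, v=-0.079, θ=0.010, ω=0.043
apply F[17]=+0.238 → step 18: x=-0.063, v=-0.072, θ=0.011, ω=0.034
apply F[18]=+0.227 → step 19: x=-0.064, v=-0.065, θ=0.011, ω=0.027
apply F[19]=+0.217 → step 20: x=-0.065, v=-0.059, θ=0.012, ω=0.020
apply F[20]=+0.207 → step 21: x=-0.066, v=-0.054, θ=0.012, ω=0.014
apply F[21]=+0.198 → step 22: x=-0.067, v=-0.048, θ=0.013, ω=0.009
apply F[22]=+0.190 → step 23: x=-0.068, v=-0.044, θ=0.013, ω=0.005
apply F[23]=+0.181 → step 24: x=-0.069, v=-0.039, θ=0.013, ω=0.001
apply F[24]=+0.174 → step 25: x=-0.070, v=-0.035, θ=0.013, ω=-0.002
apply F[25]=+0.167 → step 26: x=-0.071, v=-0.031, θ=0.013, ω=-0.005
Max |angle| over trajectory = 0.069 rad = 4.0°.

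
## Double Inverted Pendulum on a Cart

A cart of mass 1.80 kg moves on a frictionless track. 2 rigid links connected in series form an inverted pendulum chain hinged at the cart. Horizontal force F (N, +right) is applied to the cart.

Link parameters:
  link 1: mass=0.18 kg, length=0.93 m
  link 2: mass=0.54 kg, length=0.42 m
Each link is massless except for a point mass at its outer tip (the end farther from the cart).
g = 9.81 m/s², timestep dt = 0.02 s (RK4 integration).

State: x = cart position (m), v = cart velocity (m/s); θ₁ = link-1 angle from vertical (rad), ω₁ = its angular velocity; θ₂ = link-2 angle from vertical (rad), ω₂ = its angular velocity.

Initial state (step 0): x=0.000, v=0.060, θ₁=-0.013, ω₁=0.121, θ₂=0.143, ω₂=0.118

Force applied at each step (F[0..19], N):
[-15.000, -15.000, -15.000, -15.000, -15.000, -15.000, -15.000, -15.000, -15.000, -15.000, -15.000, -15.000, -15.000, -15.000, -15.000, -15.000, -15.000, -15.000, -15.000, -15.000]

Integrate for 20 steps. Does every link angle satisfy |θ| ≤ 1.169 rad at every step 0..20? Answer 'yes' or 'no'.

apply F[0]=-15.000 → step 1: x=-0.000, v=-0.106, θ₁=-0.010, ω₁=0.206, θ₂=0.148, ω₂=0.391
apply F[1]=-15.000 → step 2: x=-0.004, v=-0.272, θ₁=-0.005, ω₁=0.291, θ₂=0.159, ω₂=0.666
apply F[2]=-15.000 → step 3: x=-0.011, v=-0.439, θ₁=0.002, ω₁=0.377, θ₂=0.175, ω₂=0.945
apply F[3]=-15.000 → step 4: x=-0.022, v=-0.606, θ₁=0.010, ω₁=0.464, θ₂=0.196, ω₂=1.231
apply F[4]=-15.000 → step 5: x=-0.036, v=-0.773, θ₁=0.021, ω₁=0.553, θ₂=0.224, ω₂=1.524
apply F[5]=-15.000 → step 6: x=-0.053, v=-0.941, θ₁=0.032, ω₁=0.645, θ₂=0.257, ω₂=1.822
apply F[6]=-15.000 → step 7: x=-0.073, v=-1.110, θ₁=0.046, ω₁=0.742, θ₂=0.297, ω₂=2.123
apply F[7]=-15.000 → step 8: x=-0.097, v=-1.279, θ₁=0.062, ω₁=0.847, θ₂=0.342, ω₂=2.420
apply F[8]=-15.000 → step 9: x=-0.124, v=-1.449, θ₁=0.080, ω₁=0.964, θ₂=0.394, ω₂=2.705
apply F[9]=-15.000 → step 10: x=-0.155, v=-1.619, θ₁=0.101, ω₁=1.099, θ₂=0.450, ω₂=2.968
apply F[10]=-15.000 → step 11: x=-0.189, v=-1.788, θ₁=0.124, ω₁=1.253, θ₂=0.512, ω₂=3.201
apply F[11]=-15.000 → step 12: x=-0.227, v=-1.958, θ₁=0.151, ω₁=1.433, θ₂=0.578, ω₂=3.392
apply F[12]=-15.000 → step 13: x=-0.267, v=-2.127, θ₁=0.182, ω₁=1.639, θ₂=0.647, ω₂=3.533
apply F[13]=-15.000 → step 14: x=-0.312, v=-2.295, θ₁=0.217, ω₁=1.873, θ₂=0.719, ω₂=3.614
apply F[14]=-15.000 → step 15: x=-0.359, v=-2.462, θ₁=0.257, ω₁=2.138, θ₂=0.792, ω₂=3.628
apply F[15]=-15.000 → step 16: x=-0.410, v=-2.627, θ₁=0.303, ω₁=2.431, θ₂=0.864, ω₂=3.563
apply F[16]=-15.000 → step 17: x=-0.464, v=-2.790, θ₁=0.354, ω₁=2.753, θ₂=0.934, ω₂=3.408
apply F[17]=-15.000 → step 18: x=-0.522, v=-2.949, θ₁=0.413, ω₁=3.104, θ₂=0.999, ω₂=3.150
apply F[18]=-15.000 → step 19: x=-0.582, v=-3.103, θ₁=0.479, ω₁=3.485, θ₂=1.059, ω₂=2.772
apply F[19]=-15.000 → step 20: x=-0.646, v=-3.250, θ₁=0.553, ω₁=3.897, θ₂=1.109, ω₂=2.255
Max |angle| over trajectory = 1.109 rad; bound = 1.169 → within bound.

Answer: yes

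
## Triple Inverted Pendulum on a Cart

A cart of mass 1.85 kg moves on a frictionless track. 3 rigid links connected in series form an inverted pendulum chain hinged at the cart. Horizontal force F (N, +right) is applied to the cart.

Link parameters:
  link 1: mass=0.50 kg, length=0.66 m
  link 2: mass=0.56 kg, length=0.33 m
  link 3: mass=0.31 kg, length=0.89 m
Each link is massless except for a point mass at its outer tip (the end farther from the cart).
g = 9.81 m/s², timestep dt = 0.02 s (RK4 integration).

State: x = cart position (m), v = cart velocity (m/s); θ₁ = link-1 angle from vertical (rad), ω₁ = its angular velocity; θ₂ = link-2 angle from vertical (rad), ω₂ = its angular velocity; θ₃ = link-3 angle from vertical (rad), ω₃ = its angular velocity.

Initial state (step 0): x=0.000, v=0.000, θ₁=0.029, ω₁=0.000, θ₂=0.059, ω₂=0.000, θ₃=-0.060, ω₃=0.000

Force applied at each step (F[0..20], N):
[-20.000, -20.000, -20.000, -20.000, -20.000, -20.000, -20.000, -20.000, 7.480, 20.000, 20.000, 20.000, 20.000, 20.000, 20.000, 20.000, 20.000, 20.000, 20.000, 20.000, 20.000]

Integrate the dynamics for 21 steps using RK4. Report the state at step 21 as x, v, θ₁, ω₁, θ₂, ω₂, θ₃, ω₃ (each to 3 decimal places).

Answer: x=-0.332, v=0.467, θ₁=1.035, ω₁=3.220, θ₂=-0.381, ω₂=-4.171, θ₃=-0.187, ω₃=-0.467

Derivation:
apply F[0]=-20.000 → step 1: x=-0.002, v=-0.220, θ₁=0.032, ω₁=0.328, θ₂=0.060, ω₂=0.083, θ₃=-0.060, ω₃=-0.039
apply F[1]=-20.000 → step 2: x=-0.009, v=-0.442, θ₁=0.042, ω₁=0.662, θ₂=0.062, ω₂=0.157, θ₃=-0.062, ω₃=-0.078
apply F[2]=-20.000 → step 3: x=-0.020, v=-0.664, θ₁=0.059, ω₁=1.008, θ₂=0.066, ω₂=0.213, θ₃=-0.063, ω₃=-0.116
apply F[3]=-20.000 → step 4: x=-0.035, v=-0.889, θ₁=0.083, ω₁=1.369, θ₂=0.071, ω₂=0.246, θ₃=-0.066, ω₃=-0.153
apply F[4]=-20.000 → step 5: x=-0.055, v=-1.115, θ₁=0.114, ω₁=1.747, θ₂=0.076, ω₂=0.251, θ₃=-0.070, ω₃=-0.187
apply F[5]=-20.000 → step 6: x=-0.080, v=-1.342, θ₁=0.153, ω₁=2.144, θ₂=0.080, ω₂=0.228, θ₃=-0.074, ω₃=-0.216
apply F[6]=-20.000 → step 7: x=-0.109, v=-1.568, θ₁=0.200, ω₁=2.552, θ₂=0.085, ω₂=0.189, θ₃=-0.078, ω₃=-0.237
apply F[7]=-20.000 → step 8: x=-0.143, v=-1.791, θ₁=0.255, ω₁=2.960, θ₂=0.088, ω₂=0.156, θ₃=-0.083, ω₃=-0.248
apply F[8]=+7.480 → step 9: x=-0.178, v=-1.727, θ₁=0.314, ω₁=2.992, θ₂=0.090, ω₂=0.045, θ₃=-0.088, ω₃=-0.273
apply F[9]=+20.000 → step 10: x=-0.211, v=-1.541, θ₁=0.373, ω₁=2.902, θ₂=0.089, ω₂=-0.168, θ₃=-0.094, ω₃=-0.308
apply F[10]=+20.000 → step 11: x=-0.240, v=-1.359, θ₁=0.431, ω₁=2.857, θ₂=0.083, ω₂=-0.444, θ₃=-0.101, ω₃=-0.344
apply F[11]=+20.000 → step 12: x=-0.265, v=-1.181, θ₁=0.488, ω₁=2.851, θ₂=0.071, ω₂=-0.772, θ₃=-0.108, ω₃=-0.378
apply F[12]=+20.000 → step 13: x=-0.287, v=-1.005, θ₁=0.545, ω₁=2.874, θ₂=0.052, ω₂=-1.140, θ₃=-0.116, ω₃=-0.406
apply F[13]=+20.000 → step 14: x=-0.305, v=-0.828, θ₁=0.603, ω₁=2.916, θ₂=0.025, ω₂=-1.535, θ₃=-0.124, ω₃=-0.428
apply F[14]=+20.000 → step 15: x=-0.320, v=-0.649, θ₁=0.661, ω₁=2.970, θ₂=-0.010, ω₂=-1.941, θ₃=-0.133, ω₃=-0.443
apply F[15]=+20.000 → step 16: x=-0.331, v=-0.469, θ₁=0.721, ω₁=3.027, θ₂=-0.053, ω₂=-2.346, θ₃=-0.142, ω₃=-0.452
apply F[16]=+20.000 → step 17: x=-0.339, v=-0.285, θ₁=0.783, ω₁=3.081, θ₂=-0.103, ω₂=-2.740, θ₃=-0.151, ω₃=-0.455
apply F[17]=+20.000 → step 18: x=-0.342, v=-0.100, θ₁=0.845, ω₁=3.128, θ₂=-0.162, ω₂=-3.120, θ₃=-0.160, ω₃=-0.456
apply F[18]=+20.000 → step 19: x=-0.343, v=0.088, θ₁=0.908, ω₁=3.168, θ₂=-0.228, ω₂=-3.483, θ₃=-0.169, ω₃=-0.456
apply F[19]=+20.000 → step 20: x=-0.339, v=0.277, θ₁=0.971, ω₁=3.198, θ₂=-0.301, ω₂=-3.832, θ₃=-0.178, ω₃=-0.459
apply F[20]=+20.000 → step 21: x=-0.332, v=0.467, θ₁=1.035, ω₁=3.220, θ₂=-0.381, ω₂=-4.171, θ₃=-0.187, ω₃=-0.467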